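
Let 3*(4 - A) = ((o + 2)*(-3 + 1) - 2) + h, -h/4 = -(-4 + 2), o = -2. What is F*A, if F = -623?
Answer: -13706/3 ≈ -4568.7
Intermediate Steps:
h = -8 (h = -(-4)*(-4 + 2) = -(-4)*(-2) = -4*2 = -8)
A = 22/3 (A = 4 - (((-2 + 2)*(-3 + 1) - 2) - 8)/3 = 4 - ((0*(-2) - 2) - 8)/3 = 4 - ((0 - 2) - 8)/3 = 4 - (-2 - 8)/3 = 4 - ⅓*(-10) = 4 + 10/3 = 22/3 ≈ 7.3333)
F*A = -623*22/3 = -13706/3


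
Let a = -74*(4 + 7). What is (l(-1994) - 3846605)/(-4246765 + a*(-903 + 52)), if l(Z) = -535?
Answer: 3847140/3554051 ≈ 1.0825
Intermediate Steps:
a = -814 (a = -74*11 = -814)
(l(-1994) - 3846605)/(-4246765 + a*(-903 + 52)) = (-535 - 3846605)/(-4246765 - 814*(-903 + 52)) = -3847140/(-4246765 - 814*(-851)) = -3847140/(-4246765 + 692714) = -3847140/(-3554051) = -3847140*(-1/3554051) = 3847140/3554051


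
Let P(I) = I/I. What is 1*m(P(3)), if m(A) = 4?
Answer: 4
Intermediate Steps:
P(I) = 1
1*m(P(3)) = 1*4 = 4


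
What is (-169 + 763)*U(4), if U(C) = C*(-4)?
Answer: -9504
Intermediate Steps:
U(C) = -4*C
(-169 + 763)*U(4) = (-169 + 763)*(-4*4) = 594*(-16) = -9504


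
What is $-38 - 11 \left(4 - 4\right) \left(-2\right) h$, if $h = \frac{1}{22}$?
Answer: $-38$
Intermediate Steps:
$h = \frac{1}{22} \approx 0.045455$
$-38 - 11 \left(4 - 4\right) \left(-2\right) h = -38 - 11 \left(4 - 4\right) \left(-2\right) \frac{1}{22} = -38 - 11 \cdot 0 \left(-2\right) \frac{1}{22} = -38 - 11 \cdot 0 \cdot \frac{1}{22} = -38 - 0 = -38 + 0 = -38$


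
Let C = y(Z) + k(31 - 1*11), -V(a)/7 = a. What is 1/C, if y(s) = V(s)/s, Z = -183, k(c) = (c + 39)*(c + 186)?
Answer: 1/12147 ≈ 8.2325e-5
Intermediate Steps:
V(a) = -7*a
k(c) = (39 + c)*(186 + c)
y(s) = -7 (y(s) = (-7*s)/s = -7)
C = 12147 (C = -7 + (7254 + (31 - 1*11)**2 + 225*(31 - 1*11)) = -7 + (7254 + (31 - 11)**2 + 225*(31 - 11)) = -7 + (7254 + 20**2 + 225*20) = -7 + (7254 + 400 + 4500) = -7 + 12154 = 12147)
1/C = 1/12147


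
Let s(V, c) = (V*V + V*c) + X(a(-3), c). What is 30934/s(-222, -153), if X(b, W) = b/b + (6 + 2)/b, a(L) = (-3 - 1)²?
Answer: 61868/166503 ≈ 0.37157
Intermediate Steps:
a(L) = 16 (a(L) = (-4)² = 16)
X(b, W) = 1 + 8/b
s(V, c) = 3/2 + V² + V*c (s(V, c) = (V*V + V*c) + (8 + 16)/16 = (V² + V*c) + (1/16)*24 = (V² + V*c) + 3/2 = 3/2 + V² + V*c)
30934/s(-222, -153) = 30934/(3/2 + (-222)² - 222*(-153)) = 30934/(3/2 + 49284 + 33966) = 30934/(166503/2) = 30934*(2/166503) = 61868/166503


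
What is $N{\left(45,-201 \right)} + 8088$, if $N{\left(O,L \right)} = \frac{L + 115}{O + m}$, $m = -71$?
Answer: $\frac{105187}{13} \approx 8091.3$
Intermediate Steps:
$N{\left(O,L \right)} = \frac{115 + L}{-71 + O}$ ($N{\left(O,L \right)} = \frac{L + 115}{O - 71} = \frac{115 + L}{-71 + O}$)
$N{\left(45,-201 \right)} + 8088 = \frac{115 - 201}{-71 + 45} + 8088 = \frac{1}{-26} \left(-86\right) + 8088 = \left(- \frac{1}{26}\right) \left(-86\right) + 8088 = \frac{43}{13} + 8088 = \frac{105187}{13}$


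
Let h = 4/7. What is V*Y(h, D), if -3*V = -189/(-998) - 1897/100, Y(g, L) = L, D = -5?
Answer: -937153/29940 ≈ -31.301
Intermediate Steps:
h = 4/7 (h = 4*(⅐) = 4/7 ≈ 0.57143)
V = 937153/149700 (V = -(-189/(-998) - 1897/100)/3 = -(-189*(-1/998) - 1897*1/100)/3 = -(189/998 - 1897/100)/3 = -⅓*(-937153/49900) = 937153/149700 ≈ 6.2602)
V*Y(h, D) = (937153/149700)*(-5) = -937153/29940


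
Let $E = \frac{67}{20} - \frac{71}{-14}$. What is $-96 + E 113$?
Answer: $\frac{119787}{140} \approx 855.62$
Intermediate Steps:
$E = \frac{1179}{140}$ ($E = 67 \cdot \frac{1}{20} - - \frac{71}{14} = \frac{67}{20} + \frac{71}{14} = \frac{1179}{140} \approx 8.4214$)
$-96 + E 113 = -96 + \frac{1179}{140} \cdot 113 = -96 + \frac{133227}{140} = \frac{119787}{140}$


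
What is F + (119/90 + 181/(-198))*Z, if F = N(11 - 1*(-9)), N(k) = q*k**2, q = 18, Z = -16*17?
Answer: 3509056/495 ≈ 7089.0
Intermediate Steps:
Z = -272
N(k) = 18*k**2
F = 7200 (F = 18*(11 - 1*(-9))**2 = 18*(11 + 9)**2 = 18*20**2 = 18*400 = 7200)
F + (119/90 + 181/(-198))*Z = 7200 + (119/90 + 181/(-198))*(-272) = 7200 + (119*(1/90) + 181*(-1/198))*(-272) = 7200 + (119/90 - 181/198)*(-272) = 7200 + (202/495)*(-272) = 7200 - 54944/495 = 3509056/495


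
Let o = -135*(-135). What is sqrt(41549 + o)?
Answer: 11*sqrt(494) ≈ 244.49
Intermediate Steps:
o = 18225
sqrt(41549 + o) = sqrt(41549 + 18225) = sqrt(59774) = 11*sqrt(494)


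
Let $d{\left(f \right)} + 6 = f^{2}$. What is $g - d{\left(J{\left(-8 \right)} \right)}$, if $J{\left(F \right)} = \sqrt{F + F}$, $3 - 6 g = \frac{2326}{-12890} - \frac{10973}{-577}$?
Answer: $\frac{143994447}{7437530} \approx 19.361$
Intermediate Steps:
$g = - \frac{19631213}{7437530}$ ($g = \frac{1}{2} - \frac{\frac{2326}{-12890} - \frac{10973}{-577}}{6} = \frac{1}{2} - \frac{2326 \left(- \frac{1}{12890}\right) - - \frac{10973}{577}}{6} = \frac{1}{2} - \frac{- \frac{1163}{6445} + \frac{10973}{577}}{6} = \frac{1}{2} - \frac{11674989}{3718765} = - \frac{19631213}{7437530} \approx -2.6395$)
$J{\left(F \right)} = \sqrt{2} \sqrt{F}$ ($J{\left(F \right)} = \sqrt{2 F} = \sqrt{2} \sqrt{F}$)
$d{\left(f \right)} = -6 + f^{2}$
$g - d{\left(J{\left(-8 \right)} \right)} = - \frac{19631213}{7437530} - \left(-6 + \left(\sqrt{2} \sqrt{-8}\right)^{2}\right) = - \frac{19631213}{7437530} - \left(-6 + \left(\sqrt{2} \cdot 2 i \sqrt{2}\right)^{2}\right) = - \frac{19631213}{7437530} - \left(-6 + \left(4 i\right)^{2}\right) = - \frac{19631213}{7437530} - \left(-6 - 16\right) = - \frac{19631213}{7437530} - -22 = - \frac{19631213}{7437530} + 22 = \frac{143994447}{7437530}$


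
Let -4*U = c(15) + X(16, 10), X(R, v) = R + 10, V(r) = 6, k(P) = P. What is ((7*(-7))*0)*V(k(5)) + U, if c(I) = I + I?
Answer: -14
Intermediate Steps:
c(I) = 2*I
X(R, v) = 10 + R
U = -14 (U = -(2*15 + (10 + 16))/4 = -(30 + 26)/4 = -¼*56 = -14)
((7*(-7))*0)*V(k(5)) + U = ((7*(-7))*0)*6 - 14 = -49*0*6 - 14 = 0*6 - 14 = 0 - 14 = -14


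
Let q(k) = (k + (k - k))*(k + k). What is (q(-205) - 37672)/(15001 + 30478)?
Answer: 46378/45479 ≈ 1.0198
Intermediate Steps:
q(k) = 2*k**2 (q(k) = (k + 0)*(2*k) = k*(2*k) = 2*k**2)
(q(-205) - 37672)/(15001 + 30478) = (2*(-205)**2 - 37672)/(15001 + 30478) = (2*42025 - 37672)/45479 = (84050 - 37672)*(1/45479) = 46378*(1/45479) = 46378/45479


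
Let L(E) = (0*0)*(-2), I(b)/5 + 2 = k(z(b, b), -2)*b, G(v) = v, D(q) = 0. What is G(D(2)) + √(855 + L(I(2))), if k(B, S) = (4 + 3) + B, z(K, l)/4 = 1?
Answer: 3*√95 ≈ 29.240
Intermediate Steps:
z(K, l) = 4 (z(K, l) = 4*1 = 4)
k(B, S) = 7 + B
I(b) = -10 + 55*b (I(b) = -10 + 5*((7 + 4)*b) = -10 + 5*(11*b) = -10 + 55*b)
L(E) = 0 (L(E) = 0*(-2) = 0)
G(D(2)) + √(855 + L(I(2))) = 0 + √(855 + 0) = 0 + √855 = 0 + 3*√95 = 3*√95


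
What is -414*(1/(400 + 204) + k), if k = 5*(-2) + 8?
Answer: 249849/302 ≈ 827.31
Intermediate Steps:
k = -2 (k = -10 + 8 = -2)
-414*(1/(400 + 204) + k) = -414*(1/(400 + 204) - 2) = -414*(1/604 - 2) = -414*(-1207/604) = 249849/302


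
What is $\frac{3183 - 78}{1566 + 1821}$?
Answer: $\frac{1035}{1129} \approx 0.91674$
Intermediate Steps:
$\frac{3183 - 78}{1566 + 1821} = \frac{3105}{3387} = 3105 \cdot \frac{1}{3387} = \frac{1035}{1129}$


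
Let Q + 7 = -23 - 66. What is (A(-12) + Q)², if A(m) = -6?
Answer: 10404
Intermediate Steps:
Q = -96 (Q = -7 + (-23 - 66) = -7 - 89 = -96)
(A(-12) + Q)² = (-6 - 96)² = (-102)² = 10404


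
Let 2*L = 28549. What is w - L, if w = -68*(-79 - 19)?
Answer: -15221/2 ≈ -7610.5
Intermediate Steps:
L = 28549/2 (L = (1/2)*28549 = 28549/2 ≈ 14275.)
w = 6664 (w = -68*(-98) = 6664)
w - L = 6664 - 1*28549/2 = 6664 - 28549/2 = -15221/2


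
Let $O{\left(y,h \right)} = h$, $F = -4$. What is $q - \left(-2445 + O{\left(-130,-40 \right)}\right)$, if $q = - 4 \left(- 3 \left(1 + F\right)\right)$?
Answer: $2449$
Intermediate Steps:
$q = -36$ ($q = - 4 \left(- 3 \left(1 - 4\right)\right) = - 4 \left(\left(-3\right) \left(-3\right)\right) = \left(-4\right) 9 = -36$)
$q - \left(-2445 + O{\left(-130,-40 \right)}\right) = -36 - \left(-2445 - 40\right) = -36 - -2485 = -36 + 2485 = 2449$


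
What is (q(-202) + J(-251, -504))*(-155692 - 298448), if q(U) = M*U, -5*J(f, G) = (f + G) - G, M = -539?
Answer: -49468652748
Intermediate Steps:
J(f, G) = -f/5 (J(f, G) = -((f + G) - G)/5 = -((G + f) - G)/5 = -f/5)
q(U) = -539*U
(q(-202) + J(-251, -504))*(-155692 - 298448) = (-539*(-202) - 1/5*(-251))*(-155692 - 298448) = (108878 + 251/5)*(-454140) = (544641/5)*(-454140) = -49468652748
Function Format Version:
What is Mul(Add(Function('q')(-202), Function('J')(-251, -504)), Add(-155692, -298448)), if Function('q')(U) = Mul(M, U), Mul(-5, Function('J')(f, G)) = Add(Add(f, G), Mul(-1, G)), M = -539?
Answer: -49468652748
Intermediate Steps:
Function('J')(f, G) = Mul(Rational(-1, 5), f) (Function('J')(f, G) = Mul(Rational(-1, 5), Add(Add(f, G), Mul(-1, G))) = Mul(Rational(-1, 5), Add(Add(G, f), Mul(-1, G))) = Mul(Rational(-1, 5), f))
Function('q')(U) = Mul(-539, U)
Mul(Add(Function('q')(-202), Function('J')(-251, -504)), Add(-155692, -298448)) = Mul(Add(Mul(-539, -202), Mul(Rational(-1, 5), -251)), Add(-155692, -298448)) = Mul(Add(108878, Rational(251, 5)), -454140) = Mul(Rational(544641, 5), -454140) = -49468652748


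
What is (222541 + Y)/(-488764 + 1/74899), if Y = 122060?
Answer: -2867807811/4067548315 ≈ -0.70505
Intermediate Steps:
(222541 + Y)/(-488764 + 1/74899) = (222541 + 122060)/(-488764 + 1/74899) = 344601/(-488764 + 1/74899) = 344601/(-36607934835/74899) = 344601*(-74899/36607934835) = -2867807811/4067548315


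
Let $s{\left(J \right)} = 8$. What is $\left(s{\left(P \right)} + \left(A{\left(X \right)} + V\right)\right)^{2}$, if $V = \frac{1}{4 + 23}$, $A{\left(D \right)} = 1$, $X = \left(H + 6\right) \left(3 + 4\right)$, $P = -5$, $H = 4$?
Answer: $\frac{59536}{729} \approx 81.668$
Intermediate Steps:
$X = 70$ ($X = \left(4 + 6\right) \left(3 + 4\right) = 10 \cdot 7 = 70$)
$V = \frac{1}{27} \approx 0.037037$
$\left(s{\left(P \right)} + \left(A{\left(X \right)} + V\right)\right)^{2} = \left(8 + \left(1 + \frac{1}{27}\right)\right)^{2} = \left(8 + \frac{28}{27}\right)^{2} = \left(\frac{244}{27}\right)^{2} = \frac{59536}{729}$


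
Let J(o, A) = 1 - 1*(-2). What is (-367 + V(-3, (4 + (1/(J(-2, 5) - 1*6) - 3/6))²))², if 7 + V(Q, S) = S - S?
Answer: 139876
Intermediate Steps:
J(o, A) = 3 (J(o, A) = 1 + 2 = 3)
V(Q, S) = -7 (V(Q, S) = -7 + (S - S) = -7 + 0 = -7)
(-367 + V(-3, (4 + (1/(J(-2, 5) - 1*6) - 3/6))²))² = (-367 - 7)² = (-374)² = 139876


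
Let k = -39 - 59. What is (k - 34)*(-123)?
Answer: 16236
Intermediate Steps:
k = -98
(k - 34)*(-123) = (-98 - 34)*(-123) = -132*(-123) = 16236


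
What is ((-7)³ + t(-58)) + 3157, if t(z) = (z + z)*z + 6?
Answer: 9548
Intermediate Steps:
t(z) = 6 + 2*z² (t(z) = (2*z)*z + 6 = 2*z² + 6 = 6 + 2*z²)
((-7)³ + t(-58)) + 3157 = ((-7)³ + (6 + 2*(-58)²)) + 3157 = (-343 + (6 + 2*3364)) + 3157 = (-343 + (6 + 6728)) + 3157 = (-343 + 6734) + 3157 = 6391 + 3157 = 9548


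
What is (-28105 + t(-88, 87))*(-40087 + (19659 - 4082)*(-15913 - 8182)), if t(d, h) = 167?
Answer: 10487028446076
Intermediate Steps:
(-28105 + t(-88, 87))*(-40087 + (19659 - 4082)*(-15913 - 8182)) = (-28105 + 167)*(-40087 + (19659 - 4082)*(-15913 - 8182)) = -27938*(-40087 + 15577*(-24095)) = -27938*(-40087 - 375327815) = -27938*(-375367902) = 10487028446076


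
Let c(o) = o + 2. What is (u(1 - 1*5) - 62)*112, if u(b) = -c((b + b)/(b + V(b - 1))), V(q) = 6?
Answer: -6720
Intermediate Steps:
c(o) = 2 + o
u(b) = -2 - 2*b/(6 + b) (u(b) = -(2 + (b + b)/(b + 6)) = -(2 + (2*b)/(6 + b)) = -(2 + 2*b/(6 + b)) = -2 - 2*b/(6 + b))
(u(1 - 1*5) - 62)*112 = (4*(-3 - (1 - 1*5))/(6 + (1 - 1*5)) - 62)*112 = (4*(-3 - (1 - 5))/(6 + (1 - 5)) - 62)*112 = (4*(-3 - 1*(-4))/(6 - 4) - 62)*112 = (4*(-3 + 4)/2 - 62)*112 = (4*(1/2)*1 - 62)*112 = (2 - 62)*112 = -60*112 = -6720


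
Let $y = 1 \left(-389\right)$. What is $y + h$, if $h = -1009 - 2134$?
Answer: $-3532$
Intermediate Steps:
$h = -3143$ ($h = -1009 - 2134 = -3143$)
$y = -389$
$y + h = -389 - 3143 = -3532$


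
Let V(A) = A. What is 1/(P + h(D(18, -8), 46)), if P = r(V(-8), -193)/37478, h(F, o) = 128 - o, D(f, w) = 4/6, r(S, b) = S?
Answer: 18739/1536594 ≈ 0.012195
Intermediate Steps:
D(f, w) = ⅔ (D(f, w) = 4*(⅙) = ⅔)
P = -4/18739 (P = -8/37478 = -8*1/37478 = -4/18739 ≈ -0.00021346)
1/(P + h(D(18, -8), 46)) = 1/(-4/18739 + (128 - 1*46)) = 1/(-4/18739 + (128 - 46)) = 1/(-4/18739 + 82) = 1/(1536594/18739) = 18739/1536594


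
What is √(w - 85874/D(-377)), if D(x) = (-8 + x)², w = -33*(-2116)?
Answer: √10350169426/385 ≈ 264.25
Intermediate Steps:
w = 69828
√(w - 85874/D(-377)) = √(69828 - 85874/(-8 - 377)²) = √(69828 - 85874/((-385)²)) = √(69828 - 85874/148225) = √(10350169426/148225) = √10350169426/385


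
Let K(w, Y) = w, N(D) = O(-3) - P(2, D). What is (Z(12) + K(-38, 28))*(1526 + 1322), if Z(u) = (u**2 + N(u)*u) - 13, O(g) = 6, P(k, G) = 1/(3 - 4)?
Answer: 504096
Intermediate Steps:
P(k, G) = -1 (P(k, G) = 1/(-1) = -1)
N(D) = 7 (N(D) = 6 - 1*(-1) = 6 + 1 = 7)
Z(u) = -13 + u**2 + 7*u (Z(u) = (u**2 + 7*u) - 13 = -13 + u**2 + 7*u)
(Z(12) + K(-38, 28))*(1526 + 1322) = ((-13 + 12**2 + 7*12) - 38)*(1526 + 1322) = ((-13 + 144 + 84) - 38)*2848 = (215 - 38)*2848 = 177*2848 = 504096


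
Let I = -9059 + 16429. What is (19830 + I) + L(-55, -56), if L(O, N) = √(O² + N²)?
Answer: 27200 + √6161 ≈ 27279.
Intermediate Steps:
I = 7370
L(O, N) = √(N² + O²)
(19830 + I) + L(-55, -56) = (19830 + 7370) + √((-56)² + (-55)²) = 27200 + √(3136 + 3025) = 27200 + √6161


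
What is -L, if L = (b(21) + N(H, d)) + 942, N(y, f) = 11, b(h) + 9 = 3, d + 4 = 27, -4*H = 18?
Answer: -947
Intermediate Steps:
H = -9/2 (H = -¼*18 = -9/2 ≈ -4.5000)
d = 23 (d = -4 + 27 = 23)
b(h) = -6 (b(h) = -9 + 3 = -6)
L = 947 (L = (-6 + 11) + 942 = 5 + 942 = 947)
-L = -1*947 = -947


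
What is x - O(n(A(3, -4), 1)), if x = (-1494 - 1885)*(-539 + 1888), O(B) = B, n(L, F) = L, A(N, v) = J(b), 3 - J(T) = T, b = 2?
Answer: -4558272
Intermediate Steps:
J(T) = 3 - T
A(N, v) = 1 (A(N, v) = 3 - 1*2 = 3 - 2 = 1)
x = -4558271 (x = -3379*1349 = -4558271)
x - O(n(A(3, -4), 1)) = -4558271 - 1*1 = -4558271 - 1 = -4558272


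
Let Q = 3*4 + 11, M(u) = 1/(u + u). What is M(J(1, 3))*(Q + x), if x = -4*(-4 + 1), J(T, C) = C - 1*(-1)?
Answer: 35/8 ≈ 4.3750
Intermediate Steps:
J(T, C) = 1 + C (J(T, C) = C + 1 = 1 + C)
M(u) = 1/(2*u)
x = 12 (x = -4*(-3) = 12)
Q = 23 (Q = 12 + 11 = 23)
M(J(1, 3))*(Q + x) = (1/(2*(1 + 3)))*(23 + 12) = ((½)/4)*35 = ((½)*(¼))*35 = (⅛)*35 = 35/8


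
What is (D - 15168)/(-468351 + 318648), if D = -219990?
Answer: 78386/49901 ≈ 1.5708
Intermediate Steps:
(D - 15168)/(-468351 + 318648) = (-219990 - 15168)/(-468351 + 318648) = -235158/(-149703) = -235158*(-1/149703) = 78386/49901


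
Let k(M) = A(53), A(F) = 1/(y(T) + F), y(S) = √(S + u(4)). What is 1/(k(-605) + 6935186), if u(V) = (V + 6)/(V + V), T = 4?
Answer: 38889055601/269702834692406504 + √21/269702834692406504 ≈ 1.4419e-7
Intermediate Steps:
u(V) = (6 + V)/(2*V) (u(V) = (6 + V)/((2*V)) = (6 + V)*(1/(2*V)) = (6 + V)/(2*V))
y(S) = √(5/4 + S) (y(S) = √(S + (½)*(6 + 4)/4) = √(S + (½)*(¼)*10) = √(S + 5/4) = √(5/4 + S))
A(F) = 1/(F + √21/2) (A(F) = 1/(√(5 + 4*4)/2 + F) = 1/(√(5 + 16)/2 + F) = 1/(√21/2 + F) = 1/(F + √21/2))
k(M) = 2/(106 + √21) (k(M) = 2/(√21 + 2*53) = 2/(√21 + 106) = 2/(106 + √21))
1/(k(-605) + 6935186) = 1/((212/11215 - 2*√21/11215) + 6935186) = 1/(77778111202/11215 - 2*√21/11215)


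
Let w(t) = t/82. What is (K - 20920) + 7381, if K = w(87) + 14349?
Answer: 66507/82 ≈ 811.06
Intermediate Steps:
w(t) = t/82 (w(t) = t*(1/82) = t/82)
K = 1176705/82 (K = (1/82)*87 + 14349 = 87/82 + 14349 = 1176705/82 ≈ 14350.)
(K - 20920) + 7381 = (1176705/82 - 20920) + 7381 = -538735/82 + 7381 = 66507/82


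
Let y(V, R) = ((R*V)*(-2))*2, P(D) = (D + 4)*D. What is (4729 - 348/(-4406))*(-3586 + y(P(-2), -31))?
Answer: -42526933202/2203 ≈ -1.9304e+7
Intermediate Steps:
P(D) = D*(4 + D) (P(D) = (4 + D)*D = D*(4 + D))
y(V, R) = -4*R*V (y(V, R) = -2*R*V*2 = -4*R*V)
(4729 - 348/(-4406))*(-3586 + y(P(-2), -31)) = (4729 - 348/(-4406))*(-3586 - 4*(-31)*(-2*(4 - 2))) = (4729 - 348*(-1/4406))*(-3586 - 4*(-31)*(-2*2)) = (4729 + 174/2203)*(-3586 - 4*(-31)*(-4)) = 10418161*(-3586 - 496)/2203 = (10418161/2203)*(-4082) = -42526933202/2203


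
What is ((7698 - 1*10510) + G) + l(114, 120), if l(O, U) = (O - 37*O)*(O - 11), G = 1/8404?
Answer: -3576103695/8404 ≈ -4.2552e+5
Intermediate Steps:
G = 1/8404 ≈ 0.00011899
l(O, U) = -36*O*(-11 + O) (l(O, U) = (-36*O)*(-11 + O) = -36*O*(-11 + O))
((7698 - 1*10510) + G) + l(114, 120) = ((7698 - 1*10510) + 1/8404) + 36*114*(11 - 1*114) = ((7698 - 10510) + 1/8404) + 36*114*(11 - 114) = (-2812 + 1/8404) + 36*114*(-103) = -23632047/8404 - 422712 = -3576103695/8404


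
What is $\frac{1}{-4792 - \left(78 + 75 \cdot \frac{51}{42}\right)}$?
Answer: $- \frac{14}{69455} \approx -0.00020157$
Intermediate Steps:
$\frac{1}{-4792 - \left(78 + 75 \cdot \frac{51}{42}\right)} = \frac{1}{-4792 - \left(78 + 75 \cdot 51 \cdot \frac{1}{42}\right)} = \frac{1}{-4792 - \frac{2367}{14}} = \frac{1}{- \frac{69455}{14}} = - \frac{14}{69455}$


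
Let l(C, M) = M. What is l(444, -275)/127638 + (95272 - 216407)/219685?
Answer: -3104368501/5608030806 ≈ -0.55356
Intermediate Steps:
l(444, -275)/127638 + (95272 - 216407)/219685 = -275/127638 + (95272 - 216407)/219685 = -275*1/127638 - 121135*1/219685 = -275/127638 - 24227/43937 = -3104368501/5608030806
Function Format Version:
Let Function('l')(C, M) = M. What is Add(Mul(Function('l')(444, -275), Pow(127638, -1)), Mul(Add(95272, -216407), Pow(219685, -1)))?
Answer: Rational(-3104368501, 5608030806) ≈ -0.55356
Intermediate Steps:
Add(Mul(Function('l')(444, -275), Pow(127638, -1)), Mul(Add(95272, -216407), Pow(219685, -1))) = Add(Mul(-275, Pow(127638, -1)), Mul(Add(95272, -216407), Pow(219685, -1))) = Add(Mul(-275, Rational(1, 127638)), Mul(-121135, Rational(1, 219685))) = Add(Rational(-275, 127638), Rational(-24227, 43937)) = Rational(-3104368501, 5608030806)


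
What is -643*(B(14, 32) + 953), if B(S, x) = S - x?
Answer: -601205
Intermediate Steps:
-643*(B(14, 32) + 953) = -643*((14 - 1*32) + 953) = -643*((14 - 32) + 953) = -643*(-18 + 953) = -643*935 = -601205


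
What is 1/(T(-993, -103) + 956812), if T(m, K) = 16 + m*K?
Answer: 1/1059107 ≈ 9.4419e-7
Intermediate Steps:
T(m, K) = 16 + K*m
1/(T(-993, -103) + 956812) = 1/((16 - 103*(-993)) + 956812) = 1/((16 + 102279) + 956812) = 1/(102295 + 956812) = 1/1059107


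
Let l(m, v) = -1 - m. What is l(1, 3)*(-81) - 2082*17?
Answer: -35232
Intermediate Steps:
l(1, 3)*(-81) - 2082*17 = (-1 - 1*1)*(-81) - 2082*17 = (-1 - 1)*(-81) - 1*35394 = -2*(-81) - 35394 = 162 - 35394 = -35232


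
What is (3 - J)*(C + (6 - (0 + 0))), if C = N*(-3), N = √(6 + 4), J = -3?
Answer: 36 - 18*√10 ≈ -20.921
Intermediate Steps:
N = √10 ≈ 3.1623
C = -3*√10 (C = √10*(-3) = -3*√10 ≈ -9.4868)
(3 - J)*(C + (6 - (0 + 0))) = (3 - 1*(-3))*(-3*√10 + (6 - (0 + 0))) = (3 + 3)*(-3*√10 + (6 - 1*0)) = 6*(-3*√10 + (6 + 0)) = 6*(-3*√10 + 6) = 6*(6 - 3*√10) = 36 - 18*√10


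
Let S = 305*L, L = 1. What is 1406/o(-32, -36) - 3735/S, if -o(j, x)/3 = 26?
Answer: -72016/2379 ≈ -30.272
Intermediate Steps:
o(j, x) = -78 (o(j, x) = -3*26 = -78)
S = 305 (S = 305*1 = 305)
1406/o(-32, -36) - 3735/S = 1406/(-78) - 3735/305 = 1406*(-1/78) - 3735*1/305 = -703/39 - 747/61 = -72016/2379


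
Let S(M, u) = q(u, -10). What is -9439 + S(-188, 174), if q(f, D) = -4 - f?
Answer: -9617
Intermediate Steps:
S(M, u) = -4 - u
-9439 + S(-188, 174) = -9439 + (-4 - 1*174) = -9439 + (-4 - 174) = -9439 - 178 = -9617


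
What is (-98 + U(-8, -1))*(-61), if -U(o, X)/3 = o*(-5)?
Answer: 13298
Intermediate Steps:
U(o, X) = 15*o (U(o, X) = -3*o*(-5) = -(-15)*o = 15*o)
(-98 + U(-8, -1))*(-61) = (-98 + 15*(-8))*(-61) = (-98 - 120)*(-61) = -218*(-61) = 13298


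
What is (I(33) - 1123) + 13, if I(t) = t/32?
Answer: -35487/32 ≈ -1109.0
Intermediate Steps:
I(t) = t/32 (I(t) = t*(1/32) = t/32)
(I(33) - 1123) + 13 = ((1/32)*33 - 1123) + 13 = (33/32 - 1123) + 13 = -35903/32 + 13 = -35487/32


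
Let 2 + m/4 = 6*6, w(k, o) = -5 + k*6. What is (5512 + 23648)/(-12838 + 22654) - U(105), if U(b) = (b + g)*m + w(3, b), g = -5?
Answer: -5566502/409 ≈ -13610.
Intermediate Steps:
w(k, o) = -5 + 6*k
m = 136 (m = -8 + 4*(6*6) = -8 + 4*36 = -8 + 144 = 136)
U(b) = -667 + 136*b (U(b) = (b - 5)*136 + (-5 + 6*3) = (-5 + b)*136 + (-5 + 18) = (-680 + 136*b) + 13 = -667 + 136*b)
(5512 + 23648)/(-12838 + 22654) - U(105) = (5512 + 23648)/(-12838 + 22654) - (-667 + 136*105) = 29160/9816 - (-667 + 14280) = 29160*(1/9816) - 1*13613 = 1215/409 - 13613 = -5566502/409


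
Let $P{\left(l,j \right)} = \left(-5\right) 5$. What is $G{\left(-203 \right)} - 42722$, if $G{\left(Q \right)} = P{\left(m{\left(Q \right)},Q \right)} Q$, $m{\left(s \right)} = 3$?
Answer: $-37647$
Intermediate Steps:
$P{\left(l,j \right)} = -25$
$G{\left(Q \right)} = - 25 Q$
$G{\left(-203 \right)} - 42722 = \left(-25\right) \left(-203\right) - 42722 = 5075 - 42722 = -37647$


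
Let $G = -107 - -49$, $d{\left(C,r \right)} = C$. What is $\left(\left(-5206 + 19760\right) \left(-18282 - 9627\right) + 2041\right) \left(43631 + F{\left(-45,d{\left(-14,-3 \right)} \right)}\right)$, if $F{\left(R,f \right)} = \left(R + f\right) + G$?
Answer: $-17674757805130$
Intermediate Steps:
$G = -58$ ($G = -107 + 49 = -58$)
$F{\left(R,f \right)} = -58 + R + f$ ($F{\left(R,f \right)} = \left(R + f\right) - 58 = -58 + R + f$)
$\left(\left(-5206 + 19760\right) \left(-18282 - 9627\right) + 2041\right) \left(43631 + F{\left(-45,d{\left(-14,-3 \right)} \right)}\right) = \left(\left(-5206 + 19760\right) \left(-18282 - 9627\right) + 2041\right) \left(43631 - 117\right) = \left(14554 \left(-27909\right) + 2041\right) \left(43631 - 117\right) = \left(-406187586 + 2041\right) 43514 = \left(-406185545\right) 43514 = -17674757805130$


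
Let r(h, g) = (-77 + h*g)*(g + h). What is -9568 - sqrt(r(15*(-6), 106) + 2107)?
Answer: -9568 - I*sqrt(151765) ≈ -9568.0 - 389.57*I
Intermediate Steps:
r(h, g) = (-77 + g*h)*(g + h)
-9568 - sqrt(r(15*(-6), 106) + 2107) = -9568 - sqrt((-77*106 - 1155*(-6) + 106*(15*(-6))**2 + (15*(-6))*106**2) + 2107) = -9568 - sqrt((-8162 - 77*(-90) + 106*(-90)**2 - 90*11236) + 2107) = -9568 - sqrt((-8162 + 6930 + 106*8100 - 1011240) + 2107) = -9568 - sqrt((-8162 + 6930 + 858600 - 1011240) + 2107) = -9568 - sqrt(-153872 + 2107) = -9568 - sqrt(-151765) = -9568 - I*sqrt(151765)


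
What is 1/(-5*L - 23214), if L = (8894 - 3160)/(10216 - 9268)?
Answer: -474/11017771 ≈ -4.3021e-5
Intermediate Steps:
L = 2867/474 (L = 5734/948 = 5734*(1/948) = 2867/474 ≈ 6.0485)
1/(-5*L - 23214) = 1/(-5*2867/474 - 23214) = 1/(-14335/474 - 23214) = 1/(-11017771/474) = -474/11017771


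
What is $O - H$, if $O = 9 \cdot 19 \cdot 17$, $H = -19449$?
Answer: $22356$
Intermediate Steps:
$O = 2907$ ($O = 171 \cdot 17 = 2907$)
$O - H = 2907 - -19449 = 2907 + 19449 = 22356$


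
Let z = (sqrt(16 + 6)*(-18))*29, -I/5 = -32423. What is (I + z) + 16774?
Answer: 178889 - 522*sqrt(22) ≈ 1.7644e+5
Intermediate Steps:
I = 162115 (I = -5*(-32423) = 162115)
z = -522*sqrt(22) (z = (sqrt(22)*(-18))*29 = -18*sqrt(22)*29 = -522*sqrt(22) ≈ -2448.4)
(I + z) + 16774 = (162115 - 522*sqrt(22)) + 16774 = 178889 - 522*sqrt(22)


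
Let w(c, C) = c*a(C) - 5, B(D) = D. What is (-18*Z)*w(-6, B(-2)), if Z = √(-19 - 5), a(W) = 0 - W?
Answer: 612*I*√6 ≈ 1499.1*I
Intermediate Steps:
a(W) = -W
w(c, C) = -5 - C*c (w(c, C) = c*(-C) - 5 = -C*c - 5 = -5 - C*c)
Z = 2*I*√6 (Z = √(-24) = 2*I*√6 ≈ 4.899*I)
(-18*Z)*w(-6, B(-2)) = (-36*I*√6)*(-5 - 1*(-2)*(-6)) = (-36*I*√6)*(-5 - 12) = -36*I*√6*(-17) = 612*I*√6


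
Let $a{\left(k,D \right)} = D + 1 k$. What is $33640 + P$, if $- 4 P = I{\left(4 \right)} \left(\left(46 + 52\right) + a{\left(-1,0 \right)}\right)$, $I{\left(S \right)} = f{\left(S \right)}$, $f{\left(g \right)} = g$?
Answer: $33543$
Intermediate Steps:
$a{\left(k,D \right)} = D + k$
$I{\left(S \right)} = S$
$P = -97$ ($P = - \frac{4 \left(\left(46 + 52\right) + \left(0 - 1\right)\right)}{4} = - \frac{4 \left(98 - 1\right)}{4} = - \frac{4 \cdot 97}{4} = \left(- \frac{1}{4}\right) 388 = -97$)
$33640 + P = 33640 - 97 = 33543$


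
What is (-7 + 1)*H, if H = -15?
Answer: 90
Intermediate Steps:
(-7 + 1)*H = (-7 + 1)*(-15) = -6*(-15) = 90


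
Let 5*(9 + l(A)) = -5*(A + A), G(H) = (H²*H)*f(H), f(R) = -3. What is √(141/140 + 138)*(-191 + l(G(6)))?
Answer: 548*√681135/35 ≈ 12922.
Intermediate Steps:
G(H) = -3*H³ (G(H) = (H²*H)*(-3) = H³*(-3) = -3*H³)
l(A) = -9 - 2*A (l(A) = -9 + (-5*(A + A))/5 = -9 + (-10*A)/5 = -9 - 2*A)
√(141/140 + 138)*(-191 + l(G(6))) = √(141/140 + 138)*(-191 + (-9 - (-6)*6³)) = √(141*(1/140) + 138)*(-191 + (-9 - (-6)*216)) = √(141/140 + 138)*(-191 + (-9 - 2*(-648))) = √(19461/140)*(-191 + (-9 + 1296)) = (√681135/70)*(-191 + 1287) = (√681135/70)*1096 = 548*√681135/35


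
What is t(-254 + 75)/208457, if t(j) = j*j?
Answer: 32041/208457 ≈ 0.15371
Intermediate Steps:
t(j) = j**2
t(-254 + 75)/208457 = (-254 + 75)**2/208457 = (-179)**2*(1/208457) = 32041*(1/208457) = 32041/208457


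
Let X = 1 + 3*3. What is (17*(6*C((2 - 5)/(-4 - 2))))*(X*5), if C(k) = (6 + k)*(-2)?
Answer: -66300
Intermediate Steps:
X = 10 (X = 1 + 9 = 10)
C(k) = -12 - 2*k
(17*(6*C((2 - 5)/(-4 - 2))))*(X*5) = (17*(6*(-12 - 2*(2 - 5)/(-4 - 2))))*(10*5) = (17*(6*(-12 - (-6)/(-6))))*50 = (17*(6*(-12 - (-6)*(-1)/6)))*50 = (17*(6*(-12 - 2*1/2)))*50 = (17*(6*(-12 - 1)))*50 = (17*(6*(-13)))*50 = (17*(-78))*50 = -1326*50 = -66300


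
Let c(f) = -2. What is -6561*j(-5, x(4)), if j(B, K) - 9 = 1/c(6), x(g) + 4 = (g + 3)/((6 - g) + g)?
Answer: -111537/2 ≈ -55769.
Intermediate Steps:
x(g) = -7/2 + g/6 (x(g) = -4 + (g + 3)/((6 - g) + g) = -4 + (3 + g)/6 = -4 + (3 + g)*(⅙) = -4 + (½ + g/6) = -7/2 + g/6)
j(B, K) = 17/2 (j(B, K) = 9 + 1/(-2) = 9 - ½ = 17/2)
-6561*j(-5, x(4)) = -6561*17/2 = -111537/2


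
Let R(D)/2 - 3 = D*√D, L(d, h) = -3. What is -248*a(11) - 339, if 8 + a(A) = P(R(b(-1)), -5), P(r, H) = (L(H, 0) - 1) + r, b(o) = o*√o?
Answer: 1149 + 496*(-1)^(¼) ≈ 1499.7 + 350.73*I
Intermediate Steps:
b(o) = o^(3/2)
R(D) = 6 + 2*D^(3/2) (R(D) = 6 + 2*(D*√D) = 6 + 2*D^(3/2))
P(r, H) = -4 + r (P(r, H) = (-3 - 1) + r = -4 + r)
a(A) = -6 + 2*(-I)^(3/2) (a(A) = -8 + (-4 + (6 + 2*((-1)^(3/2))^(3/2))) = -8 + (-4 + (6 + 2*(-I)^(3/2))) = -8 + (2 + 2*(-I)^(3/2)) = -6 + 2*(-I)^(3/2))
-248*a(11) - 339 = -248*(-6 - 2*(-1)^(¼)) - 339 = (1488 + 496*(-1)^(¼)) - 339 = 1149 + 496*(-1)^(¼)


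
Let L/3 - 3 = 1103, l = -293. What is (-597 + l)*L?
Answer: -2953020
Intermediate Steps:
L = 3318 (L = 9 + 3*1103 = 9 + 3309 = 3318)
(-597 + l)*L = (-597 - 293)*3318 = -890*3318 = -2953020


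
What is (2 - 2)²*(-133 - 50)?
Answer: 0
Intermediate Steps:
(2 - 2)²*(-133 - 50) = 0²*(-183) = 0*(-183) = 0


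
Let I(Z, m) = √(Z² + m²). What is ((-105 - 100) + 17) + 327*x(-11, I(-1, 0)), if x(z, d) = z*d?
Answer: -3785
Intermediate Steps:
x(z, d) = d*z
((-105 - 100) + 17) + 327*x(-11, I(-1, 0)) = ((-105 - 100) + 17) + 327*(√((-1)² + 0²)*(-11)) = (-205 + 17) + 327*(√(1 + 0)*(-11)) = -188 + 327*(√1*(-11)) = -188 + 327*(1*(-11)) = -188 + 327*(-11) = -188 - 3597 = -3785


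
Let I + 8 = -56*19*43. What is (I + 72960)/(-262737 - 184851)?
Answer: -6800/111897 ≈ -0.060770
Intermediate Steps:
I = -45760 (I = -8 - 56*19*43 = -8 - 1064*43 = -8 - 45752 = -45760)
(I + 72960)/(-262737 - 184851) = (-45760 + 72960)/(-262737 - 184851) = 27200/(-447588) = 27200*(-1/447588) = -6800/111897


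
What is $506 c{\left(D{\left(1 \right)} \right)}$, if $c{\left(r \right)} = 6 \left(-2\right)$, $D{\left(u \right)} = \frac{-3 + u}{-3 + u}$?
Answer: $-6072$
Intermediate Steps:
$D{\left(u \right)} = 1$
$c{\left(r \right)} = -12$
$506 c{\left(D{\left(1 \right)} \right)} = 506 \left(-12\right) = -6072$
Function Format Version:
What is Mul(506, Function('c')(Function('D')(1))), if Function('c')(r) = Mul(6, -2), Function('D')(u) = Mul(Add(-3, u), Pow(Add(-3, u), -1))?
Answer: -6072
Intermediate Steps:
Function('D')(u) = 1
Function('c')(r) = -12
Mul(506, Function('c')(Function('D')(1))) = Mul(506, -12) = -6072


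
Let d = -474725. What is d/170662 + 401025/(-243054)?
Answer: -15318628225/3456673479 ≈ -4.4316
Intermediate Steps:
d/170662 + 401025/(-243054) = -474725/170662 + 401025/(-243054) = -474725*1/170662 + 401025*(-1/243054) = -474725/170662 - 133675/81018 = -15318628225/3456673479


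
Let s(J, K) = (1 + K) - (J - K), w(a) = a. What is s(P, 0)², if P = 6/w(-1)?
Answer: 49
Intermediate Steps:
P = -6 (P = 6/(-1) = 6*(-1) = -6)
s(J, K) = 1 - J + 2*K (s(J, K) = (1 + K) + (K - J) = 1 - J + 2*K)
s(P, 0)² = (1 - 1*(-6) + 2*0)² = (1 + 6 + 0)² = 7² = 49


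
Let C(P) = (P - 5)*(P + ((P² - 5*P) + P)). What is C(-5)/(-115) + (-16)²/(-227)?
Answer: 12272/5221 ≈ 2.3505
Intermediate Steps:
C(P) = (-5 + P)*(P² - 3*P) (C(P) = (-5 + P)*(P + (P² - 4*P)) = (-5 + P)*(P² - 3*P))
C(-5)/(-115) + (-16)²/(-227) = -5*(15 + (-5)² - 8*(-5))/(-115) + (-16)²/(-227) = -5*(15 + 25 + 40)*(-1/115) + 256*(-1/227) = -5*80*(-1/115) - 256/227 = -400*(-1/115) - 256/227 = 80/23 - 256/227 = 12272/5221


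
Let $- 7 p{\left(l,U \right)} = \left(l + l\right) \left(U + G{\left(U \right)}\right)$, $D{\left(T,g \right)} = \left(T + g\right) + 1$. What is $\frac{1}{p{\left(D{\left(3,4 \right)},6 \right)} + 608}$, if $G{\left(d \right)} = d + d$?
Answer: $\frac{7}{3968} \approx 0.0017641$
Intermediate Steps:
$D{\left(T,g \right)} = 1 + T + g$
$G{\left(d \right)} = 2 d$
$p{\left(l,U \right)} = - \frac{6 U l}{7}$ ($p{\left(l,U \right)} = - \frac{\left(l + l\right) \left(U + 2 U\right)}{7} = - \frac{2 l 3 U}{7} = - \frac{6 U l}{7}$)
$\frac{1}{p{\left(D{\left(3,4 \right)},6 \right)} + 608} = \frac{1}{\left(- \frac{6}{7}\right) 6 \left(1 + 3 + 4\right) + 608} = \frac{1}{\left(- \frac{6}{7}\right) 6 \cdot 8 + 608} = \frac{1}{- \frac{288}{7} + 608} = \frac{1}{\frac{3968}{7}} = \frac{7}{3968}$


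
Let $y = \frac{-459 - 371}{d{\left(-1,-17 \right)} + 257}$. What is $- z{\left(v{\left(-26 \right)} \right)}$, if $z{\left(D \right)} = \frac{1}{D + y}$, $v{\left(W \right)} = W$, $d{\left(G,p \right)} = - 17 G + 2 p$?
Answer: $\frac{24}{707} \approx 0.033946$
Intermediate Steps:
$y = - \frac{83}{24}$ ($y = \frac{-459 - 371}{\left(\left(-17\right) \left(-1\right) + 2 \left(-17\right)\right) + 257} = - \frac{830}{\left(17 - 34\right) + 257} = - \frac{830}{-17 + 257} = - \frac{830}{240} = \left(-830\right) \frac{1}{240} = - \frac{83}{24} \approx -3.4583$)
$z{\left(D \right)} = \frac{1}{- \frac{83}{24} + D}$ ($z{\left(D \right)} = \frac{1}{D - \frac{83}{24}} = \frac{1}{- \frac{83}{24} + D}$)
$- z{\left(v{\left(-26 \right)} \right)} = - \frac{24}{-83 + 24 \left(-26\right)} = - \frac{24}{-83 - 624} = - \frac{24}{-707} = - \frac{24 \left(-1\right)}{707} = \left(-1\right) \left(- \frac{24}{707}\right) = \frac{24}{707}$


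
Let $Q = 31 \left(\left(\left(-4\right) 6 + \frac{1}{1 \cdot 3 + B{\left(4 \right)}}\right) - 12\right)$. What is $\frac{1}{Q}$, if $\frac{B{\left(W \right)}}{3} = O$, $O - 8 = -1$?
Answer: $- \frac{24}{26753} \approx -0.0008971$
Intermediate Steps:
$O = 7$ ($O = 8 - 1 = 7$)
$B{\left(W \right)} = 21$ ($B{\left(W \right)} = 3 \cdot 7 = 21$)
$Q = - \frac{26753}{24}$ ($Q = 31 \left(\left(\left(-4\right) 6 + \frac{1}{1 \cdot 3 + 21}\right) - 12\right) = 31 \left(\left(-24 + \frac{1}{3 + 21}\right) - 12\right) = 31 \left(\left(-24 + \frac{1}{24}\right) - 12\right) = 31 \left(- \frac{575}{24} - 12\right) = 31 \left(- \frac{863}{24}\right) = - \frac{26753}{24} \approx -1114.7$)
$\frac{1}{Q} = \frac{1}{- \frac{26753}{24}} = - \frac{24}{26753}$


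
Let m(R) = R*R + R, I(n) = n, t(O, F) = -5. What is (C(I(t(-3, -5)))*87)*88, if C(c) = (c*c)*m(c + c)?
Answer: 17226000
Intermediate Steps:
m(R) = R + R² (m(R) = R² + R = R + R²)
C(c) = 2*c³*(1 + 2*c) (C(c) = (c*c)*((c + c)*(1 + (c + c))) = c²*((2*c)*(1 + 2*c)) = c²*(2*c*(1 + 2*c)) = 2*c³*(1 + 2*c))
(C(I(t(-3, -5)))*87)*88 = (((-5)³*(2 + 4*(-5)))*87)*88 = (-125*(2 - 20)*87)*88 = (-125*(-18)*87)*88 = (2250*87)*88 = 195750*88 = 17226000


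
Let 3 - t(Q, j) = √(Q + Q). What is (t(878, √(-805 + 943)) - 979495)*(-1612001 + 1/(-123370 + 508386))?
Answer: 151979491304194095/96254 + 620646177015*√439/192508 ≈ 1.5790e+12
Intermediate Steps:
t(Q, j) = 3 - √2*√Q (t(Q, j) = 3 - √(Q + Q) = 3 - √(2*Q) = 3 - √2*√Q)
(t(878, √(-805 + 943)) - 979495)*(-1612001 + 1/(-123370 + 508386)) = ((3 - √2*√878) - 979495)*(-1612001 + 1/(-123370 + 508386)) = ((3 - 2*√439) - 979495)*(-1612001 + 1/385016) = (-979492 - 2*√439)*(-1612001 + 1/385016) = (-979492 - 2*√439)*(-620646177015/385016) = 151979491304194095/96254 + 620646177015*√439/192508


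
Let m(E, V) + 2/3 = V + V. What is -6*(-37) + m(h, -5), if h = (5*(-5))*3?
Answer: 634/3 ≈ 211.33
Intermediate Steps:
h = -75 (h = -25*3 = -75)
m(E, V) = -⅔ + 2*V (m(E, V) = -⅔ + (V + V) = -⅔ + 2*V)
-6*(-37) + m(h, -5) = -6*(-37) + (-⅔ + 2*(-5)) = 222 + (-⅔ - 10) = 222 - 32/3 = 634/3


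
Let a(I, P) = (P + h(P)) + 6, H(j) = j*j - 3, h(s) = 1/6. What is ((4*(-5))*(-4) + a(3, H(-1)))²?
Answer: 255025/36 ≈ 7084.0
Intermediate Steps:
h(s) = ⅙
H(j) = -3 + j² (H(j) = j² - 3 = -3 + j²)
a(I, P) = 37/6 + P (a(I, P) = (P + ⅙) + 6 = (⅙ + P) + 6 = 37/6 + P)
((4*(-5))*(-4) + a(3, H(-1)))² = ((4*(-5))*(-4) + (37/6 + (-3 + (-1)²)))² = (-20*(-4) + (37/6 + (-3 + 1)))² = (80 + (37/6 - 2))² = (80 + 25/6)² = (505/6)² = 255025/36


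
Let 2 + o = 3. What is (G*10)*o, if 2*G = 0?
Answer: 0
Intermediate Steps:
G = 0 (G = (1/2)*0 = 0)
o = 1 (o = -2 + 3 = 1)
(G*10)*o = (0*10)*1 = 0*1 = 0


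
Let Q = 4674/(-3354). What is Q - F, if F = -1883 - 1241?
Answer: 1745537/559 ≈ 3122.6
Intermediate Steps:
Q = -779/559 (Q = 4674*(-1/3354) = -779/559 ≈ -1.3936)
F = -3124
Q - F = -779/559 - 1*(-3124) = -779/559 + 3124 = 1745537/559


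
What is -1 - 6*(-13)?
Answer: 77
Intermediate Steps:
-1 - 6*(-13) = -1 + 78 = 77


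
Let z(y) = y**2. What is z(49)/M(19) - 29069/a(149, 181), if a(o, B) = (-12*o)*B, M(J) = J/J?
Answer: 777059897/323628 ≈ 2401.1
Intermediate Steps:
M(J) = 1
a(o, B) = -12*B*o
z(49)/M(19) - 29069/a(149, 181) = 49**2/1 - 29069/((-12*181*149)) = 2401*1 - 29069/(-323628) = 2401 - 29069*(-1/323628) = 2401 + 29069/323628 = 777059897/323628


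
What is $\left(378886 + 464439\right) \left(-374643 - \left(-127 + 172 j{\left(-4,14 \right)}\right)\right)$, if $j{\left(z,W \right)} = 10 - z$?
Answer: $-317869432300$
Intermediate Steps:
$\left(378886 + 464439\right) \left(-374643 - \left(-127 + 172 j{\left(-4,14 \right)}\right)\right) = \left(378886 + 464439\right) \left(-374643 + \left(127 - 172 \left(10 - -4\right)\right)\right) = 843325 \left(-374643 + \left(127 - 172 \left(10 + 4\right)\right)\right) = 843325 \left(-374643 + \left(127 - 2408\right)\right) = 843325 \left(-374643 - 2281\right) = 843325 \left(-376924\right) = -317869432300$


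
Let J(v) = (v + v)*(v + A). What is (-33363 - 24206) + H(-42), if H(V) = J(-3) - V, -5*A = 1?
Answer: -287539/5 ≈ -57508.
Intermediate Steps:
A = -1/5 (A = -1/5*1 = -1/5 ≈ -0.20000)
J(v) = 2*v*(-1/5 + v) (J(v) = (v + v)*(v - 1/5) = (2*v)*(-1/5 + v) = 2*v*(-1/5 + v))
H(V) = 96/5 - V (H(V) = (2/5)*(-3)*(-1 + 5*(-3)) - V = (2/5)*(-3)*(-1 - 15) - V = (2/5)*(-3)*(-16) - V = 96/5 - V)
(-33363 - 24206) + H(-42) = (-33363 - 24206) + (96/5 - 1*(-42)) = -57569 + (96/5 + 42) = -57569 + 306/5 = -287539/5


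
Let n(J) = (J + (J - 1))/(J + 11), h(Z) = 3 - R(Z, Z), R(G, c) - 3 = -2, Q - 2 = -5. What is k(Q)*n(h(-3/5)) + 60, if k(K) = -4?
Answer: 768/13 ≈ 59.077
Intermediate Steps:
Q = -3 (Q = 2 - 5 = -3)
R(G, c) = 1 (R(G, c) = 3 - 2 = 1)
h(Z) = 2 (h(Z) = 3 - 1*1 = 3 - 1 = 2)
n(J) = (-1 + 2*J)/(11 + J) (n(J) = (J + (-1 + J))/(11 + J) = (-1 + 2*J)/(11 + J))
k(Q)*n(h(-3/5)) + 60 = -4*(-1 + 2*2)/(11 + 2) + 60 = -4*(-1 + 4)/13 + 60 = -4*3/13 + 60 = -12/13 + 60 = 768/13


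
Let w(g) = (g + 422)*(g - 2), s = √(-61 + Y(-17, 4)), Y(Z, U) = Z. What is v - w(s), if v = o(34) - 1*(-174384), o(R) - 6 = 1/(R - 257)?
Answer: 39094575/223 - 420*I*√78 ≈ 1.7531e+5 - 3709.3*I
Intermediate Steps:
o(R) = 6 + 1/(-257 + R) (o(R) = 6 + 1/(R - 257) = 6 + 1/(-257 + R))
v = 38888969/223 (v = (-1541 + 6*34)/(-257 + 34) - 1*(-174384) = (-1541 + 204)/(-223) + 174384 = -1/223*(-1337) + 174384 = 1337/223 + 174384 = 38888969/223 ≈ 1.7439e+5)
s = I*√78 (s = √(-61 - 17) = √(-78) = I*√78 ≈ 8.8318*I)
w(g) = (-2 + g)*(422 + g) (w(g) = (422 + g)*(-2 + g) = (-2 + g)*(422 + g))
v - w(s) = 38888969/223 - (-844 + (I*√78)² + 420*(I*√78)) = 38888969/223 - (-844 - 78 + 420*I*√78) = 38888969/223 - (-922 + 420*I*√78) = 38888969/223 + (922 - 420*I*√78) = 39094575/223 - 420*I*√78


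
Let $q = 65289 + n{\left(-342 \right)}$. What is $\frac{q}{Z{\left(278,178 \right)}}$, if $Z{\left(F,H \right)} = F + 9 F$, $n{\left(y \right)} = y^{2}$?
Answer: $\frac{182253}{2780} \approx 65.559$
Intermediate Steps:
$Z{\left(F,H \right)} = 10 F$
$q = 182253$ ($q = 65289 + \left(-342\right)^{2} = 65289 + 116964 = 182253$)
$\frac{q}{Z{\left(278,178 \right)}} = \frac{182253}{10 \cdot 278} = \frac{182253}{2780}$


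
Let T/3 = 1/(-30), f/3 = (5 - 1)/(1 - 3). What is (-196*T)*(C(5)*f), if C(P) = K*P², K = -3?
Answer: 8820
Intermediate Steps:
f = -6 (f = 3*((5 - 1)/(1 - 3)) = 3*(4/(-2)) = 3*(4*(-½)) = 3*(-2) = -6)
C(P) = -3*P²
T = -⅒ (T = 3/(-30) = 3*(-1/30) = -⅒ ≈ -0.10000)
(-196*T)*(C(5)*f) = (-196*(-⅒))*(-3*5²*(-6)) = 98*(-3*25*(-6))/5 = 98*(-75*(-6))/5 = (98/5)*450 = 8820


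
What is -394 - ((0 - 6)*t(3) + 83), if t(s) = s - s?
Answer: -477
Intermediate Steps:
t(s) = 0
-394 - ((0 - 6)*t(3) + 83) = -394 - ((0 - 6)*0 + 83) = -394 - (-6*0 + 83) = -394 - (0 + 83) = -394 - 1*83 = -394 - 83 = -477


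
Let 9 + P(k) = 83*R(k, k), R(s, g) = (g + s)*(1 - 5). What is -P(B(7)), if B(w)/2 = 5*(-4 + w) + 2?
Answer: 22585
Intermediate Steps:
R(s, g) = -4*g - 4*s (R(s, g) = (g + s)*(-4) = -4*g - 4*s)
B(w) = -36 + 10*w (B(w) = 2*(5*(-4 + w) + 2) = 2*((-20 + 5*w) + 2) = 2*(-18 + 5*w) = -36 + 10*w)
P(k) = -9 - 664*k (P(k) = -9 + 83*(-4*k - 4*k) = -9 + 83*(-8*k) = -9 - 664*k)
-P(B(7)) = -(-9 - 664*(-36 + 10*7)) = -(-9 - 664*(-36 + 70)) = -(-9 - 664*34) = -(-9 - 22576) = -1*(-22585) = 22585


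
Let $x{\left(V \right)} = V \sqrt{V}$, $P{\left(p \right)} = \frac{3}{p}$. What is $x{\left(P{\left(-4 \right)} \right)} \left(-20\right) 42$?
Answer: $315 i \sqrt{3} \approx 545.6 i$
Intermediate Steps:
$x{\left(V \right)} = V^{\frac{3}{2}}$
$x{\left(P{\left(-4 \right)} \right)} \left(-20\right) 42 = \left(\frac{3}{-4}\right)^{\frac{3}{2}} \left(-20\right) 42 = \left(3 \left(- \frac{1}{4}\right)\right)^{\frac{3}{2}} \left(-20\right) 42 = \left(- \frac{3}{4}\right)^{\frac{3}{2}} \left(-20\right) 42 = - \frac{3 i \sqrt{3}}{8} \left(-20\right) 42 = \frac{15 i \sqrt{3}}{2} \cdot 42 = 315 i \sqrt{3}$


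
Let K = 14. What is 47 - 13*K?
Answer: -135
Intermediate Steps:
47 - 13*K = 47 - 13*14 = 47 - 182 = -135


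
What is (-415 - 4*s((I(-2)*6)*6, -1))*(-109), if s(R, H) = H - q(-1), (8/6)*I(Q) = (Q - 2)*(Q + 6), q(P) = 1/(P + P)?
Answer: 45017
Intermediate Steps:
q(P) = 1/(2*P)
I(Q) = 3*(-2 + Q)*(6 + Q)/4 (I(Q) = 3*((Q - 2)*(Q + 6))/4 = 3*((-2 + Q)*(6 + Q))/4 = 3*(-2 + Q)*(6 + Q)/4)
s(R, H) = ½ + H (s(R, H) = H - 1/(2*(-1)) = H - (-1)/2 = H - 1*(-½) = H + ½ = ½ + H)
(-415 - 4*s((I(-2)*6)*6, -1))*(-109) = (-415 - 4*(½ - 1))*(-109) = (-415 - 4*(-½))*(-109) = (-415 + 2)*(-109) = -413*(-109) = 45017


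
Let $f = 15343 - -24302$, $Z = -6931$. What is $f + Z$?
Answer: $32714$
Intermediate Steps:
$f = 39645$ ($f = 15343 + 24302 = 39645$)
$f + Z = 39645 - 6931 = 32714$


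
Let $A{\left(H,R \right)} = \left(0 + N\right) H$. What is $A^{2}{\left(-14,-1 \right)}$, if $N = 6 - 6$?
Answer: $0$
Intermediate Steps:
$N = 0$ ($N = 6 - 6 = 0$)
$A{\left(H,R \right)} = 0$ ($A{\left(H,R \right)} = \left(0 + 0\right) H = 0 H = 0$)
$A^{2}{\left(-14,-1 \right)} = 0^{2} = 0$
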